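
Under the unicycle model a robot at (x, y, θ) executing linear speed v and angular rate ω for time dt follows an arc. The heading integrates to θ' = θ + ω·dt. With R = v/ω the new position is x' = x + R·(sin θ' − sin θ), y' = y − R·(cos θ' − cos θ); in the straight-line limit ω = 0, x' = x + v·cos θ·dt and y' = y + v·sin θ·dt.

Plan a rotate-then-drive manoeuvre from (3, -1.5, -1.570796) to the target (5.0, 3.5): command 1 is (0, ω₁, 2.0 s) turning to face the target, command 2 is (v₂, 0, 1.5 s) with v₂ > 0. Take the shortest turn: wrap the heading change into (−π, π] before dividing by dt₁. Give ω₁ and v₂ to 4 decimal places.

heading to target = atan2(3.5−-1.5, 5−3) = 1.1903
Δθ = wrap(1.1903 − -1.5708) = 2.7611; ω₁ = Δθ/dt₁ = 1.3805
distance = √((5−3)² + (3.5−-1.5)²) = 5.3852; v₂ = distance/dt₂ = 3.5901

ω₁ = 1.3805, v₂ = 3.5901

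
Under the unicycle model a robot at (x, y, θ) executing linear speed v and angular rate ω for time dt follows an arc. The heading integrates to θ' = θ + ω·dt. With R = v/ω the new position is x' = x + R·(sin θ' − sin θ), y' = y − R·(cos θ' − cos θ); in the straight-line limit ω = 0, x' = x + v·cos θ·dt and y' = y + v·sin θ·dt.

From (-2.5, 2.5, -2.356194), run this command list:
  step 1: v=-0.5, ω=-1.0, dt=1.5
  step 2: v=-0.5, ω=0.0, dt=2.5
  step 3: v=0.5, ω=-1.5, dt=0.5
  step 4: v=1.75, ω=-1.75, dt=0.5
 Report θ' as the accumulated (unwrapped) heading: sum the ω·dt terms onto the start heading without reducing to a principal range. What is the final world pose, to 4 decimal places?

step 1: θ'=-3.8562 (R=0.5000) → pose (-1.8188, 2.5241, -3.8562)
step 2: θ'=-3.8562 (straight) → pose (-0.8746, 1.7050, -3.8562)
step 3: θ'=-4.6062 (R=-0.3333) → pose (-0.9876, 1.9214, -4.6062)
step 4: θ'=-5.4812 (R=-1.0000) → pose (-0.7120, 2.7227, -5.4812)

(-0.7120, 2.7227, -5.4812)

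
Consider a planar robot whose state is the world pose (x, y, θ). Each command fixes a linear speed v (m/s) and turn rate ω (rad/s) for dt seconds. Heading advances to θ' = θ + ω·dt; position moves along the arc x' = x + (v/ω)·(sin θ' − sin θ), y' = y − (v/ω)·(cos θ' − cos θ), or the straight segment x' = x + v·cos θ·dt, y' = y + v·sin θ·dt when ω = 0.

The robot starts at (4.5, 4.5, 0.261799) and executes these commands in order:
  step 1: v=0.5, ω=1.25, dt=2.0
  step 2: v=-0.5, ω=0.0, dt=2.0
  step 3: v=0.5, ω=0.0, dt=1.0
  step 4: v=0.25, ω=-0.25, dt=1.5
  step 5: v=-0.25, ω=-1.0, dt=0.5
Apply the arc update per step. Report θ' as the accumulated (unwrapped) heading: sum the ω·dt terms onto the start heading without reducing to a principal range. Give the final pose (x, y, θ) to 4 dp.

step 1: θ'=2.7618 (R=0.4000) → pose (4.5448, 5.2579, 2.7618)
step 2: θ'=2.7618 (straight) → pose (5.4735, 4.8871, 2.7618)
step 3: θ'=2.7618 (straight) → pose (5.0091, 5.0725, 2.7618)
step 4: θ'=2.3868 (R=-1.0000) → pose (4.6947, 5.2728, 2.3868)
step 5: θ'=1.8868 (R=0.2500) → pose (4.7611, 5.1684, 1.8868)

(4.7611, 5.1684, 1.8868)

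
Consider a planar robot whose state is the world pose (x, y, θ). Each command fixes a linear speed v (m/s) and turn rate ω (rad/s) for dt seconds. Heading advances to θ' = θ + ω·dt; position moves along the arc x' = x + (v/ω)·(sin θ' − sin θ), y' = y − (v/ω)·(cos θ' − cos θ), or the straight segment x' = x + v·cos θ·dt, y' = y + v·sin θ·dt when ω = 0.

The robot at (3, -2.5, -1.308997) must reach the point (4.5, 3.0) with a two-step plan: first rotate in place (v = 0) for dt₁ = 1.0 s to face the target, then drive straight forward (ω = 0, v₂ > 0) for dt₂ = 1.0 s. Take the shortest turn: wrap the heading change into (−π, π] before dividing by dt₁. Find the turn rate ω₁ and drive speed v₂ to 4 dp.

ω₁ = 2.6135, v₂ = 5.7009

heading to target = atan2(3−-2.5, 4.5−3) = 1.3045
Δθ = wrap(1.3045 − -1.3090) = 2.6135; ω₁ = Δθ/dt₁ = 2.6135
distance = √((4.5−3)² + (3−-2.5)²) = 5.7009; v₂ = distance/dt₂ = 5.7009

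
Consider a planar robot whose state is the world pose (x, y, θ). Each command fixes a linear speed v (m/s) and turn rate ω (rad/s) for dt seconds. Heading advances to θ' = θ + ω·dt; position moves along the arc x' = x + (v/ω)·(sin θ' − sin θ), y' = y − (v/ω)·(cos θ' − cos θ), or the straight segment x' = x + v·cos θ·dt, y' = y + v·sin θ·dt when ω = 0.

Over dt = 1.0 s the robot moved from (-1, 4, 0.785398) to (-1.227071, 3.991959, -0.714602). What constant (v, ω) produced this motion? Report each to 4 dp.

v = -0.2500, ω = -1.5000

Δθ = -0.714602 − 0.785398 = -1.500000
ω = Δθ/dt = -1.500000/1.0 = -1.5000
R = Δx/(sin θ' − sin θ) = 0.1667
v = R·ω = 0.1667·-1.5000 = -0.2500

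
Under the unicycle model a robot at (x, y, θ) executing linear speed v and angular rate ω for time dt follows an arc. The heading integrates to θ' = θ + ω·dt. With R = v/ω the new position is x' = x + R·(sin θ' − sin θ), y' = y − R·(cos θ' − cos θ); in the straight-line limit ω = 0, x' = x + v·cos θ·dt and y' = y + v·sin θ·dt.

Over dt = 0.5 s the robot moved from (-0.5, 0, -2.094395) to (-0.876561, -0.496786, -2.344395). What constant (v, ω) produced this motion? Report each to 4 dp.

v = 1.2500, ω = -0.5000

Δθ = -2.344395 − -2.094395 = -0.250000
ω = Δθ/dt = -0.250000/0.5 = -0.5000
R = −Δy/(cos θ' − cos θ) = -2.5000
v = R·ω = -2.5000·-0.5000 = 1.2500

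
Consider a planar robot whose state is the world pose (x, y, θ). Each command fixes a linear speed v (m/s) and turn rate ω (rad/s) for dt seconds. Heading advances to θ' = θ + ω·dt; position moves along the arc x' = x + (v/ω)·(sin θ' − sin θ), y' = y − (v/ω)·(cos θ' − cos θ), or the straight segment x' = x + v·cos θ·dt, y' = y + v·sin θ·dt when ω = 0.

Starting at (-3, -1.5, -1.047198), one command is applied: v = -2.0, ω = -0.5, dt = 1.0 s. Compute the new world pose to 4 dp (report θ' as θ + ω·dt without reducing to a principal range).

(-3.5348, 0.4056, -1.5472)

θ' = -1.0472 + -0.5·1.0 = -1.5472
R = v/ω = -2.0/-0.5 = 4.0000
x' = -3 + 4.0000·(sin -1.5472 − sin -1.0472) = -3.5348
y' = -1.5 − 4.0000·(cos -1.5472 − cos -1.0472) = 0.4056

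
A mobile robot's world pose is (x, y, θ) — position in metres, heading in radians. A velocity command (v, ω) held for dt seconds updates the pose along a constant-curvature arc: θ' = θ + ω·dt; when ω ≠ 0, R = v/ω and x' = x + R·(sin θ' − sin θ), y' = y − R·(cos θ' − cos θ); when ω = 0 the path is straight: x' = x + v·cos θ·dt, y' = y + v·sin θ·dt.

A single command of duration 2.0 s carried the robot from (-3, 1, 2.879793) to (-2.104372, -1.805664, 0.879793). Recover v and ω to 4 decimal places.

Δθ = 0.879793 − 2.879793 = -2.000000
ω = Δθ/dt = -2.000000/2.0 = -1.0000
R = −Δy/(cos θ' − cos θ) = 1.7500
v = R·ω = 1.7500·-1.0000 = -1.7500

v = -1.7500, ω = -1.0000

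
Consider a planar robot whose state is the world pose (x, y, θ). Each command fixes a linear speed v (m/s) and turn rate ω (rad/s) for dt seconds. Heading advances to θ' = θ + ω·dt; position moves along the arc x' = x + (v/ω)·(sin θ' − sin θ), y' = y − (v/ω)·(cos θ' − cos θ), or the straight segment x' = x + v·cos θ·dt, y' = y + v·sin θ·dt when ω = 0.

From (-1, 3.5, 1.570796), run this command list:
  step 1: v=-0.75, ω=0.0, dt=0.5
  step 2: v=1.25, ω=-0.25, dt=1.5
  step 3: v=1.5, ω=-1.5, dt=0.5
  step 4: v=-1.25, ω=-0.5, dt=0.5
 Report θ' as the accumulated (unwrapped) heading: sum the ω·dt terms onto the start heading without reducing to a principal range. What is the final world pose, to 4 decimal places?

step 1: θ'=1.5708 (straight) → pose (-1.0000, 3.1250, 1.5708)
step 2: θ'=1.1958 (R=-5.0000) → pose (-0.6525, 4.9564, 1.1958)
step 3: θ'=0.4458 (R=-1.0000) → pose (-0.1532, 5.4924, 0.4458)
step 4: θ'=0.1958 (R=2.5000) → pose (-0.7448, 5.2958, 0.1958)

(-0.7448, 5.2958, 0.1958)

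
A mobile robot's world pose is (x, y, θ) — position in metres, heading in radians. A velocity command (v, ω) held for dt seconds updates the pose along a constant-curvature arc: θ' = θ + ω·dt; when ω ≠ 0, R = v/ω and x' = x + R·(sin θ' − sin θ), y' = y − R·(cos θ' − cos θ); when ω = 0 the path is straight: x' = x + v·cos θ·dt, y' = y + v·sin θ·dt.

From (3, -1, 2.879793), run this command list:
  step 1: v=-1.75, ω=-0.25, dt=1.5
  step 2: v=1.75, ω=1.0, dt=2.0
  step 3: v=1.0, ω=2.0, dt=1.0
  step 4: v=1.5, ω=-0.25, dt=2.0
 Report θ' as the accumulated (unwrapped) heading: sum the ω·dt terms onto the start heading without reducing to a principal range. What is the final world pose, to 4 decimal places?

step 1: θ'=2.5048 (R=7.0000) → pose (5.3506, -2.1335, 2.5048)
step 2: θ'=4.5048 (R=1.7500) → pose (2.5976, -3.1798, 4.5048)
step 3: θ'=6.5048 (R=0.5000) → pose (3.1968, -3.7706, 6.5048)
step 4: θ'=6.0048 (R=-6.0000) → pose (6.1644, -3.8549, 6.0048)

(6.1644, -3.8549, 6.0048)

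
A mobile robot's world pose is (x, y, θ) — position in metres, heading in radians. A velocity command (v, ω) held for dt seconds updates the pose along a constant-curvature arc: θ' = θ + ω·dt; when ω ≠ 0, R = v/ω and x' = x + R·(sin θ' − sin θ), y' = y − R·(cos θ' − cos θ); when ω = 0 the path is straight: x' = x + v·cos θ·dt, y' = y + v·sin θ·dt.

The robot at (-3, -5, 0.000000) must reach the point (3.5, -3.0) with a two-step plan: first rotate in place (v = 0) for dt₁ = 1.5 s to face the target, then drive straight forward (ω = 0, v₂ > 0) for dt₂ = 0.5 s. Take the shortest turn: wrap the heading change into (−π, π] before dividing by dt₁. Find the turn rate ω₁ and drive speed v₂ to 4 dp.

ω₁ = 0.1990, v₂ = 13.6015

heading to target = atan2(-3−-5, 3.5−-3) = 0.2985
Δθ = wrap(0.2985 − 0.0000) = 0.2985; ω₁ = Δθ/dt₁ = 0.1990
distance = √((3.5−-3)² + (-3−-5)²) = 6.8007; v₂ = distance/dt₂ = 13.6015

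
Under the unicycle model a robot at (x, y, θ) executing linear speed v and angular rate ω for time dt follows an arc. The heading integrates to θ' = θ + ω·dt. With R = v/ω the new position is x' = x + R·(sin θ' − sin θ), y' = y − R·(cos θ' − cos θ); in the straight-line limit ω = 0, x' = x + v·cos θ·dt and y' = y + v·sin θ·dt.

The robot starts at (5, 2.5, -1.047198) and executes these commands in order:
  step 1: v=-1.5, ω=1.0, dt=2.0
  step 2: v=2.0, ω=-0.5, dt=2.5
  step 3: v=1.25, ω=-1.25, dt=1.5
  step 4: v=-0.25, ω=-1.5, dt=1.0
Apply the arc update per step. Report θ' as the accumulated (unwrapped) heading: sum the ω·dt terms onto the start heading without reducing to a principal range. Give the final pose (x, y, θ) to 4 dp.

step 1: θ'=0.9528 (R=-1.5000) → pose (2.4784, 2.6191, 0.9528)
step 2: θ'=-0.2972 (R=-4.0000) → pose (6.9099, 4.1261, -0.2972)
step 3: θ'=-2.1722 (R=-1.0000) → pose (7.4416, 2.6042, -2.1722)
step 4: θ'=-3.6722 (R=0.1667) → pose (7.6634, 2.6536, -3.6722)

(7.6634, 2.6536, -3.6722)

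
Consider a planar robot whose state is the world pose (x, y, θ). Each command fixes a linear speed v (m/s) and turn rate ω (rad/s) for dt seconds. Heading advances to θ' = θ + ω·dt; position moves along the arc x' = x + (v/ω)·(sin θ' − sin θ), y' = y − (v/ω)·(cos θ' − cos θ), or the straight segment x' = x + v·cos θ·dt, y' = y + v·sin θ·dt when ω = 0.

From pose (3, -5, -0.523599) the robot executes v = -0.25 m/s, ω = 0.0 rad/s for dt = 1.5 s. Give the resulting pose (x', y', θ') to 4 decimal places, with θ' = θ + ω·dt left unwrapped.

(2.6752, -4.8125, -0.5236)

θ' = -0.5236 + 0.0·1.5 = -0.5236
ω = 0 → straight: x' = 3 + -0.25·cos(-0.5236)·1.5 = 2.6752
y' = -5 + -0.25·sin(-0.5236)·1.5 = -4.8125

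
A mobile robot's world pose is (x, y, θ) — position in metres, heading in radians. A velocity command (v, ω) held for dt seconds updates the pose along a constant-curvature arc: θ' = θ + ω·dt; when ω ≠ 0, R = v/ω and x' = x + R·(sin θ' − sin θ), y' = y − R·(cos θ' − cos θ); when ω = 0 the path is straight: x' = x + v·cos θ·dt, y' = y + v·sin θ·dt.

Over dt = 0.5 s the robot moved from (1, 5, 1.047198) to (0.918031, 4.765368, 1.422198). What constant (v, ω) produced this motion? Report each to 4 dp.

v = -0.5000, ω = 0.7500

Δθ = 1.422198 − 1.047198 = 0.375000
ω = Δθ/dt = 0.375000/0.5 = 0.7500
R = −Δy/(cos θ' − cos θ) = -0.6667
v = R·ω = -0.6667·0.7500 = -0.5000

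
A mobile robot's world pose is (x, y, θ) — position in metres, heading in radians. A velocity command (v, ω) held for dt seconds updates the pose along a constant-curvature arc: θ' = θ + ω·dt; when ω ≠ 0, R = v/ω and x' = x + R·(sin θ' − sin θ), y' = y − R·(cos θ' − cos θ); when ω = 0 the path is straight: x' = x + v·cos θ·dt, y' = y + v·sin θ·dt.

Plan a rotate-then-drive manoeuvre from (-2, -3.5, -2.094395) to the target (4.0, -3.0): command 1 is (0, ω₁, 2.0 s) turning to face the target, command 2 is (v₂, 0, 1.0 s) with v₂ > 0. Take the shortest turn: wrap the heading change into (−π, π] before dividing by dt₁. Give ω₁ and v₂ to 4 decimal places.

heading to target = atan2(-3−-3.5, 4−-2) = 0.0831
Δθ = wrap(0.0831 − -2.0944) = 2.1775; ω₁ = Δθ/dt₁ = 1.0888
distance = √((4−-2)² + (-3−-3.5)²) = 6.0208; v₂ = distance/dt₂ = 6.0208

ω₁ = 1.0888, v₂ = 6.0208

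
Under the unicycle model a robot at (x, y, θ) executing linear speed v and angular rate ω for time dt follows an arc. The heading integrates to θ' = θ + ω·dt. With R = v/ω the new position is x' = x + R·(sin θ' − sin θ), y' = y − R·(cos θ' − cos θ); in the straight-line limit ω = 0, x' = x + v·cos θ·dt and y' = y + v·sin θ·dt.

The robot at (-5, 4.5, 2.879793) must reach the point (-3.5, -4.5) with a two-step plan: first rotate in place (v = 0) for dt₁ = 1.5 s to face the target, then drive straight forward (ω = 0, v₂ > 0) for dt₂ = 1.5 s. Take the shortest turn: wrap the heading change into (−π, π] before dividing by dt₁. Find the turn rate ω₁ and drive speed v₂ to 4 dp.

ω₁ = 1.3318, v₂ = 6.0828

heading to target = atan2(-4.5−4.5, -3.5−-5) = -1.4056
Δθ = wrap(-1.4056 − 2.8798) = 1.9977; ω₁ = Δθ/dt₁ = 1.3318
distance = √((-3.5−-5)² + (-4.5−4.5)²) = 9.1241; v₂ = distance/dt₂ = 6.0828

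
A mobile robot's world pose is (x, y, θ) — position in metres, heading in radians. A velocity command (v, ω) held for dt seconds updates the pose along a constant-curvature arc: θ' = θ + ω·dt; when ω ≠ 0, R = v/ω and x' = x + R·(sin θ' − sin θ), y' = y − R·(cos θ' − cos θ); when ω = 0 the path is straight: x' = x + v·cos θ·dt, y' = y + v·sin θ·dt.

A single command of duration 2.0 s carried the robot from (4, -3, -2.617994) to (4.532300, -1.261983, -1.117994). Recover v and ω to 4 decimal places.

Δθ = -1.117994 − -2.617994 = 1.500000
ω = Δθ/dt = 1.500000/2.0 = 0.7500
R = −Δy/(cos θ' − cos θ) = -1.3333
v = R·ω = -1.3333·0.7500 = -1.0000

v = -1.0000, ω = 0.7500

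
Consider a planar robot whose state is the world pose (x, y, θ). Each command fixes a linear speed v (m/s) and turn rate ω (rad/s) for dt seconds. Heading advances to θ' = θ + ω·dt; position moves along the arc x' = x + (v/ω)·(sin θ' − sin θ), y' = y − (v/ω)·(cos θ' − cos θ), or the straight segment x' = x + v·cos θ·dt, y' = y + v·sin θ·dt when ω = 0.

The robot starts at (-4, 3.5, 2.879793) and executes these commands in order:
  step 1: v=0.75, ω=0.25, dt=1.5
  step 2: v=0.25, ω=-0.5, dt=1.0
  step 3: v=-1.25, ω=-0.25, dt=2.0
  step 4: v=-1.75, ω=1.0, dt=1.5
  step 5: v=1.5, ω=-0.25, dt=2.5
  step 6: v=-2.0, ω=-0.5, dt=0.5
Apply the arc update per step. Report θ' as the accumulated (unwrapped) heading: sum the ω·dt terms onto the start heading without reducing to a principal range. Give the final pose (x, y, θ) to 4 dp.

step 1: θ'=3.2548 (R=3.0000) → pose (-5.1153, 3.5830, 3.2548)
step 2: θ'=2.7548 (R=-0.5000) → pose (-5.3604, 3.6168, 2.7548)
step 3: θ'=2.2548 (R=5.0000) → pose (-3.3713, 2.1456, 2.2548)
step 4: θ'=3.7548 (R=-1.7500) → pose (-1.0078, 1.8203, 3.7548)
step 5: θ'=3.1298 (R=-6.0000) → pose (-4.5316, 0.7276, 3.1298)
step 6: θ'=2.8798 (R=4.0000) → pose (-3.5435, 0.5915, 2.8798)

(-3.5435, 0.5915, 2.8798)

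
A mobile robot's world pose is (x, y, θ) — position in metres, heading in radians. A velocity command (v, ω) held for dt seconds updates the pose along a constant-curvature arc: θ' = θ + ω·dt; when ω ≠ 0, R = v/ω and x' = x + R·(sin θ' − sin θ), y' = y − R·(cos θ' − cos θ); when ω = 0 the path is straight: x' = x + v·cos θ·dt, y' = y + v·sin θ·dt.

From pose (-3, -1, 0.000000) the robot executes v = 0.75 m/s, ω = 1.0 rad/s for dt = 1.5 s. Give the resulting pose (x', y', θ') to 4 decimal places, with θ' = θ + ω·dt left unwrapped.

(-2.2519, -0.3031, 1.5000)

θ' = 0.0000 + 1.0·1.5 = 1.5000
R = v/ω = 0.75/1.0 = 0.7500
x' = -3 + 0.7500·(sin 1.5000 − sin 0.0000) = -2.2519
y' = -1 − 0.7500·(cos 1.5000 − cos 0.0000) = -0.3031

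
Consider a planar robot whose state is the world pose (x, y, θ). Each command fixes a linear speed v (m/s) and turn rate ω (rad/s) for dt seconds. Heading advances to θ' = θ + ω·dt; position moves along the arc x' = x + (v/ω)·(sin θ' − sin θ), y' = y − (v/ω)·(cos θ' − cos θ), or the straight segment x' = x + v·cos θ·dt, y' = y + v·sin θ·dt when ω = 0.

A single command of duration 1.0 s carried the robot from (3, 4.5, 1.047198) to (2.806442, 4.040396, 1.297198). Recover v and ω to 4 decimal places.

v = -0.5000, ω = 0.2500

Δθ = 1.297198 − 1.047198 = 0.250000
ω = Δθ/dt = 0.250000/1.0 = 0.2500
R = −Δy/(cos θ' − cos θ) = -2.0000
v = R·ω = -2.0000·0.2500 = -0.5000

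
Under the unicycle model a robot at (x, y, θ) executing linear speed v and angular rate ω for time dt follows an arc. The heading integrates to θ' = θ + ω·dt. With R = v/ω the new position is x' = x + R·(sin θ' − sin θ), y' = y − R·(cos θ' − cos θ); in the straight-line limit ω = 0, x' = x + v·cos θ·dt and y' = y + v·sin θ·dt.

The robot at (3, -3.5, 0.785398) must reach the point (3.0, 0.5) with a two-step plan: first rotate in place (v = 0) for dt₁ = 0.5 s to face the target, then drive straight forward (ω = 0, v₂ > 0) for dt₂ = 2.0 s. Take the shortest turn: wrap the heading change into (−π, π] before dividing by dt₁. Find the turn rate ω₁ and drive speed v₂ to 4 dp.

ω₁ = 1.5708, v₂ = 2.0000

heading to target = atan2(0.5−-3.5, 3−3) = 1.5708
Δθ = wrap(1.5708 − 0.7854) = 0.7854; ω₁ = Δθ/dt₁ = 1.5708
distance = √((3−3)² + (0.5−-3.5)²) = 4.0000; v₂ = distance/dt₂ = 2.0000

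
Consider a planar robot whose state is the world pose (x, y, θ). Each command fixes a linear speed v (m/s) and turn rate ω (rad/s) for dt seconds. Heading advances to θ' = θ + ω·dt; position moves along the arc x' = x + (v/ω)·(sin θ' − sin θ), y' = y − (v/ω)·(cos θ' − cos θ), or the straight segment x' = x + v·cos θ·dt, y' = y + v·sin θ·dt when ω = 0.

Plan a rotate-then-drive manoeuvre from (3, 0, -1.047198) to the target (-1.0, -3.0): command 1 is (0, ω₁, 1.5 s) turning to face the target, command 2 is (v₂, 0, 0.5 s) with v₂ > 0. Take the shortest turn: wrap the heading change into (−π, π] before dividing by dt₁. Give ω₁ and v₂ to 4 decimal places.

heading to target = atan2(-3−0, -1−3) = -2.4981
Δθ = wrap(-2.4981 − -1.0472) = -1.4509; ω₁ = Δθ/dt₁ = -0.9673
distance = √((-1−3)² + (-3−0)²) = 5.0000; v₂ = distance/dt₂ = 10.0000

ω₁ = -0.9673, v₂ = 10.0000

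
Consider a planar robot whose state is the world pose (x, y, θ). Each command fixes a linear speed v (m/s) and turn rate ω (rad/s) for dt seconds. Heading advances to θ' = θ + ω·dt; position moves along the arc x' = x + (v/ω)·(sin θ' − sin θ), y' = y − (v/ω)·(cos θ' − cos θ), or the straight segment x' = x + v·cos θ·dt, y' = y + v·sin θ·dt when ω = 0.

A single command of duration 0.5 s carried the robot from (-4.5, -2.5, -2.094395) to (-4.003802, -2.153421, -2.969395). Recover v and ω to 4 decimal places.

v = -1.2500, ω = -1.7500

Δθ = -2.969395 − -2.094395 = -0.875000
ω = Δθ/dt = -0.875000/0.5 = -1.7500
R = Δx/(sin θ' − sin θ) = 0.7143
v = R·ω = 0.7143·-1.7500 = -1.2500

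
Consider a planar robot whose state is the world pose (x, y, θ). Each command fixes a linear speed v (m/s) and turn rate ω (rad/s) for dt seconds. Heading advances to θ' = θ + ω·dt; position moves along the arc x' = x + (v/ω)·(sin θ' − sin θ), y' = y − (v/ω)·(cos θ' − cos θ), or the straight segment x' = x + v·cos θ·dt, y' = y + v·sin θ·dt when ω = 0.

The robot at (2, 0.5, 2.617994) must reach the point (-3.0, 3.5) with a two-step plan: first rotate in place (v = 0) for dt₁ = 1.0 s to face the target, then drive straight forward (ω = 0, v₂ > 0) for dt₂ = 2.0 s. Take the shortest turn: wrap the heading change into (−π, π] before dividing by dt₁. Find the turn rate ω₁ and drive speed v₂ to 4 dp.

heading to target = atan2(3.5−0.5, -3−2) = 2.6012
Δθ = wrap(2.6012 − 2.6180) = -0.0168; ω₁ = Δθ/dt₁ = -0.0168
distance = √((-3−2)² + (3.5−0.5)²) = 5.8310; v₂ = distance/dt₂ = 2.9155

ω₁ = -0.0168, v₂ = 2.9155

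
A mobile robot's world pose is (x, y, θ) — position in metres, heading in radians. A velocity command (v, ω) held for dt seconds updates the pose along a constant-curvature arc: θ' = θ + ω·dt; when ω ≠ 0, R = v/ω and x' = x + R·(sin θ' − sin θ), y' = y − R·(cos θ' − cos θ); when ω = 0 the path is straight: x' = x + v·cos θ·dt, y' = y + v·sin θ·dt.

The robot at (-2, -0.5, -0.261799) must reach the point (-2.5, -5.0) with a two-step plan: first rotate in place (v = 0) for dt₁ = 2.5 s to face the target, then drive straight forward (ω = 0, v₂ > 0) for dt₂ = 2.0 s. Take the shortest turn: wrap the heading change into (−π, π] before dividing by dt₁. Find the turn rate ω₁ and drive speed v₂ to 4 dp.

heading to target = atan2(-5−-0.5, -2.5−-2) = -1.6815
Δθ = wrap(-1.6815 − -0.2618) = -1.4197; ω₁ = Δθ/dt₁ = -0.5679
distance = √((-2.5−-2)² + (-5−-0.5)²) = 4.5277; v₂ = distance/dt₂ = 2.2638

ω₁ = -0.5679, v₂ = 2.2638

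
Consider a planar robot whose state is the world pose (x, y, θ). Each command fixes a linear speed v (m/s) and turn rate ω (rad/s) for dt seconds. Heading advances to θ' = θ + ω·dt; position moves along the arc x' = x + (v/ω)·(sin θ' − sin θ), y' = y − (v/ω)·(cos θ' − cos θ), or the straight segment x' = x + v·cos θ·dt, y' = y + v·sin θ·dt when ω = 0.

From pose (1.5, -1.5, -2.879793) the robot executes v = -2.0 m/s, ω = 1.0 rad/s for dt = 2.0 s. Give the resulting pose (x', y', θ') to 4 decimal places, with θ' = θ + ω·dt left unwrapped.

θ' = -2.8798 + 1.0·2.0 = -0.8798
R = v/ω = -2.0/1.0 = -2.0000
x' = 1.5 + -2.0000·(sin -0.8798 − sin -2.8798) = 2.5236
y' = -1.5 − -2.0000·(cos -0.8798 − cos -2.8798) = 1.7065

(2.5236, 1.7065, -0.8798)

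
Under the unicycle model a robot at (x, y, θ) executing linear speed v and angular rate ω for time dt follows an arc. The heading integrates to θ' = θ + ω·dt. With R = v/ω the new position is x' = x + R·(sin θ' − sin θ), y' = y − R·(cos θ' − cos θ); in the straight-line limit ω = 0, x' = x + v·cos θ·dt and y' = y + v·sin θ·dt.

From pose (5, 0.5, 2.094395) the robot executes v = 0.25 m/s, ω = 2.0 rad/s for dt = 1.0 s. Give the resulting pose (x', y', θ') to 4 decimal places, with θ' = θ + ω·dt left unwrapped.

(4.7899, 0.5099, 4.0944)

θ' = 2.0944 + 2.0·1.0 = 4.0944
R = v/ω = 0.25/2.0 = 0.1250
x' = 5 + 0.1250·(sin 4.0944 − sin 2.0944) = 4.7899
y' = 0.5 − 0.1250·(cos 4.0944 − cos 2.0944) = 0.5099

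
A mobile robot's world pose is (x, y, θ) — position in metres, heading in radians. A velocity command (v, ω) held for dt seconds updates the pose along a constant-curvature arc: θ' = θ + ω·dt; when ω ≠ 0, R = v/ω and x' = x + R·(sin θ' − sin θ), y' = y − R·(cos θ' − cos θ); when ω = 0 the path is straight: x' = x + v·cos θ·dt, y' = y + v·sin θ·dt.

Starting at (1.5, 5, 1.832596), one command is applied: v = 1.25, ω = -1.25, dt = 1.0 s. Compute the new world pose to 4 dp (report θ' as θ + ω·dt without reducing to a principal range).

(1.9157, 6.0939, 0.5826)

θ' = 1.8326 + -1.25·1.0 = 0.5826
R = v/ω = 1.25/-1.25 = -1.0000
x' = 1.5 + -1.0000·(sin 0.5826 − sin 1.8326) = 1.9157
y' = 5 − -1.0000·(cos 0.5826 − cos 1.8326) = 6.0939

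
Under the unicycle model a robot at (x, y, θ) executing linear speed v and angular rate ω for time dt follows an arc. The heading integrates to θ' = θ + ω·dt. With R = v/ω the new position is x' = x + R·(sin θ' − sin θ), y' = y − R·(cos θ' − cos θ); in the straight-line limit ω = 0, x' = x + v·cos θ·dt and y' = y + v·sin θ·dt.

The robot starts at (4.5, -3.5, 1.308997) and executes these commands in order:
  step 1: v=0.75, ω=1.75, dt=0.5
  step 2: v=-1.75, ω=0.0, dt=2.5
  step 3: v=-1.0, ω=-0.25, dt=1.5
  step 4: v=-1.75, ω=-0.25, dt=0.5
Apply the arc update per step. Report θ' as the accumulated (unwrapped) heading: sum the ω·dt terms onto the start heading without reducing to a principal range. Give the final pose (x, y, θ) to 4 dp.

step 1: θ'=2.1840 (R=0.4286) → pose (4.4365, -3.1424, 2.1840)
step 2: θ'=2.1840 (straight) → pose (6.9543, -6.7204, 2.1840)
step 3: θ'=1.8090 (R=4.0000) → pose (7.5701, -8.0785, 1.8090)
step 4: θ'=1.6840 (R=7.0000) → pose (7.7229, -8.9395, 1.6840)

(7.7229, -8.9395, 1.6840)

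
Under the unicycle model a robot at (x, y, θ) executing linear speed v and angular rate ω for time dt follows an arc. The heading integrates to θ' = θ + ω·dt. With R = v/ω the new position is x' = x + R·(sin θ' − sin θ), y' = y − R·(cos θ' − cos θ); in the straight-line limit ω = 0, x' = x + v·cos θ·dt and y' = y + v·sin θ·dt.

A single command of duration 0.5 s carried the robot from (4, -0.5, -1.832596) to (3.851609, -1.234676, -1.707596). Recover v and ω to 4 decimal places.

Δθ = -1.707596 − -1.832596 = 0.125000
ω = Δθ/dt = 0.125000/0.5 = 0.2500
R = −Δy/(cos θ' − cos θ) = 6.0000
v = R·ω = 6.0000·0.2500 = 1.5000

v = 1.5000, ω = 0.2500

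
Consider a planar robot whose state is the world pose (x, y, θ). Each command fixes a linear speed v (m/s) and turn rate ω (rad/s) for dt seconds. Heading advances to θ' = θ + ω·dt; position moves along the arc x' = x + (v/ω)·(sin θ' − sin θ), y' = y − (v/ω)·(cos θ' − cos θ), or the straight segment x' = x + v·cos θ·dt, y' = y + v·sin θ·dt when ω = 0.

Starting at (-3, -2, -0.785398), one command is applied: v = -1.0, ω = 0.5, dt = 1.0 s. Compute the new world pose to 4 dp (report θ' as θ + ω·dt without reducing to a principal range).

θ' = -0.7854 + 0.5·1.0 = -0.2854
R = v/ω = -1.0/0.5 = -2.0000
x' = -3 + -2.0000·(sin -0.2854 − sin -0.7854) = -3.8511
y' = -2 − -2.0000·(cos -0.2854 − cos -0.7854) = -1.4951

(-3.8511, -1.4951, -0.2854)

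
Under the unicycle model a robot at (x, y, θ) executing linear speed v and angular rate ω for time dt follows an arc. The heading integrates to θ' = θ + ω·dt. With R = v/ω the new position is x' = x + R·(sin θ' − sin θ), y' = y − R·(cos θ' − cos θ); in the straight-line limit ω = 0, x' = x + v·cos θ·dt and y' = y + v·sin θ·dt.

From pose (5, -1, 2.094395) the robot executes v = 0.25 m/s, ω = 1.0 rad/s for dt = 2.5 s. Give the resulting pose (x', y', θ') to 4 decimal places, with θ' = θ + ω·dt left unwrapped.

θ' = 2.0944 + 1.0·2.5 = 4.5944
R = v/ω = 0.25/1.0 = 0.2500
x' = 5 + 0.2500·(sin 4.5944 − sin 2.0944) = 4.5352
y' = -1 − 0.2500·(cos 4.5944 − cos 2.0944) = -1.0956

(4.5352, -1.0956, 4.5944)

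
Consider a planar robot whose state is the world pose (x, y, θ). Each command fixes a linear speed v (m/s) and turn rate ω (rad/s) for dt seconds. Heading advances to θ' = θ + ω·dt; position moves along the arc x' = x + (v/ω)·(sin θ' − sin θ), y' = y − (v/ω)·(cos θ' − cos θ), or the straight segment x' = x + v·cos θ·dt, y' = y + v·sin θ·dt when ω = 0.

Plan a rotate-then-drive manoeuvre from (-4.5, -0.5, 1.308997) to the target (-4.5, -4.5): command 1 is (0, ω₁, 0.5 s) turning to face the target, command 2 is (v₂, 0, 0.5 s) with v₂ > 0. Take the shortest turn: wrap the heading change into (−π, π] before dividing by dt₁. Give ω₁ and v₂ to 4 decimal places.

ω₁ = -5.7596, v₂ = 8.0000

heading to target = atan2(-4.5−-0.5, -4.5−-4.5) = -1.5708
Δθ = wrap(-1.5708 − 1.3090) = -2.8798; ω₁ = Δθ/dt₁ = -5.7596
distance = √((-4.5−-4.5)² + (-4.5−-0.5)²) = 4.0000; v₂ = distance/dt₂ = 8.0000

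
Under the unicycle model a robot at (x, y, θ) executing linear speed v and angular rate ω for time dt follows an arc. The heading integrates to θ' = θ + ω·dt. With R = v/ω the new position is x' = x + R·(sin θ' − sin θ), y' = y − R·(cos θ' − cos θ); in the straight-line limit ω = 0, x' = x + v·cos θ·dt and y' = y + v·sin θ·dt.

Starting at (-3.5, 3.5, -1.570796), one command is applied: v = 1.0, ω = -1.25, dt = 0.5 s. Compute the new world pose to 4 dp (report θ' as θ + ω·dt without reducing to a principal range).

(-3.6512, 3.0319, -2.1958)

θ' = -1.5708 + -1.25·0.5 = -2.1958
R = v/ω = 1.0/-1.25 = -0.8000
x' = -3.5 + -0.8000·(sin -2.1958 − sin -1.5708) = -3.6512
y' = 3.5 − -0.8000·(cos -2.1958 − cos -1.5708) = 3.0319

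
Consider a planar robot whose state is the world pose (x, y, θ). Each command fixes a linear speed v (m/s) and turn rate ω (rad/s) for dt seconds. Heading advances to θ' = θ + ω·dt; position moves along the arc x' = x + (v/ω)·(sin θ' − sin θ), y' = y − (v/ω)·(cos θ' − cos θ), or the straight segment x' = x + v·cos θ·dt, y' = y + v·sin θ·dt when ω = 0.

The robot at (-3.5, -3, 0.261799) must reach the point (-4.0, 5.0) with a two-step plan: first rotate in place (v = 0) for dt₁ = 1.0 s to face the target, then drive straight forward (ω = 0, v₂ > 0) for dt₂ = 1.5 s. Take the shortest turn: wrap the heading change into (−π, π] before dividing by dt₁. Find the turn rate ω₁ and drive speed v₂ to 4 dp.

heading to target = atan2(5−-3, -4−-3.5) = 1.6332
Δθ = wrap(1.6332 − 0.2618) = 1.3714; ω₁ = Δθ/dt₁ = 1.3714
distance = √((-4−-3.5)² + (5−-3)²) = 8.0156; v₂ = distance/dt₂ = 5.3437

ω₁ = 1.3714, v₂ = 5.3437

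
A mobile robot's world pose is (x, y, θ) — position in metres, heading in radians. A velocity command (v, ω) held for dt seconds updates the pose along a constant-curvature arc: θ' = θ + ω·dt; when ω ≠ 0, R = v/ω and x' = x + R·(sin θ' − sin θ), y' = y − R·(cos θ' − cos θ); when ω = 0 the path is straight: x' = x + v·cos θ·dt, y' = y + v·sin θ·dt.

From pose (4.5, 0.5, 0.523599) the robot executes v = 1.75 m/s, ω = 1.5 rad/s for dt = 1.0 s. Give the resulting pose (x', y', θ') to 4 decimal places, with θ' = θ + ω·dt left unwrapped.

θ' = 0.5236 + 1.5·1.0 = 2.0236
R = v/ω = 1.75/1.5 = 1.1667
x' = 4.5 + 1.1667·(sin 2.0236 − sin 0.5236) = 4.9658
y' = 0.5 − 1.1667·(cos 2.0236 − cos 0.5236) = 2.0208

(4.9658, 2.0208, 2.0236)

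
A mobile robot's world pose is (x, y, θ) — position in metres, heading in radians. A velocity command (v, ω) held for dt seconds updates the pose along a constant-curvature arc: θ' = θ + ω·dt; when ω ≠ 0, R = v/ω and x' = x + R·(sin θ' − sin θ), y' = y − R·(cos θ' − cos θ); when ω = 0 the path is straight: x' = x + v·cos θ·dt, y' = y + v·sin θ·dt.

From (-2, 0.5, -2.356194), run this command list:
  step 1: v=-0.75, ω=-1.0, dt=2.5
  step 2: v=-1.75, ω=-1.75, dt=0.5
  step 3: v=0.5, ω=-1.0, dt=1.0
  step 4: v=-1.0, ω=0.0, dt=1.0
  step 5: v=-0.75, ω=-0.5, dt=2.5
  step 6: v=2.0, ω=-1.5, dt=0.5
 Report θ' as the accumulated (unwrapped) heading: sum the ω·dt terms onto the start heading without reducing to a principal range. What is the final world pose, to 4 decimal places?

(-2.9235, 0.2983, -8.7312)

step 1: θ'=-4.8562 (R=0.7500) → pose (-0.7274, -0.1378, -4.8562)
step 2: θ'=-5.7312 (R=1.0000) → pose (-1.1927, -0.8460, -5.7312)
step 3: θ'=-6.7312 (R=-0.5000) → pose (-0.7139, -0.8211, -6.7312)
step 4: θ'=-6.7312 (straight) → pose (-1.6152, -0.3879, -6.7312)
step 5: θ'=-7.9812 (R=1.5000) → pose (-2.4534, 1.1544, -7.9812)
step 6: θ'=-8.7312 (R=-1.3333) → pose (-2.9235, 0.2983, -8.7312)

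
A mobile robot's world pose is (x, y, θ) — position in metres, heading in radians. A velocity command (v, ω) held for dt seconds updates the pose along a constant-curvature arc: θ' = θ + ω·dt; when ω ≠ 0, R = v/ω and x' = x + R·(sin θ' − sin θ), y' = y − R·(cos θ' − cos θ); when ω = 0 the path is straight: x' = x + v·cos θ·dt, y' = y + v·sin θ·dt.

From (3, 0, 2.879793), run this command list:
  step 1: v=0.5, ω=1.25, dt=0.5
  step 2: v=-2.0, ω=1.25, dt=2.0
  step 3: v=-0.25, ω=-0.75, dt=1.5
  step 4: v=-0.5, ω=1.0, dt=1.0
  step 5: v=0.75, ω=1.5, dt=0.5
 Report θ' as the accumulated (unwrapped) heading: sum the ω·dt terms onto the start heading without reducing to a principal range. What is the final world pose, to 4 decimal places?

(2.4579, 3.6527, 6.6298)

step 1: θ'=3.5048 (R=0.4000) → pose (2.7544, -0.0125, 3.5048)
step 2: θ'=6.0048 (R=-1.6000) → pose (2.6256, 3.0216, 6.0048)
step 3: θ'=4.8798 (R=0.3333) → pose (2.3886, 3.2865, 4.8798)
step 4: θ'=5.8798 (R=-0.5000) → pose (2.0918, 3.6631, 5.8798)
step 5: θ'=6.6298 (R=0.5000) → pose (2.4579, 3.6527, 6.6298)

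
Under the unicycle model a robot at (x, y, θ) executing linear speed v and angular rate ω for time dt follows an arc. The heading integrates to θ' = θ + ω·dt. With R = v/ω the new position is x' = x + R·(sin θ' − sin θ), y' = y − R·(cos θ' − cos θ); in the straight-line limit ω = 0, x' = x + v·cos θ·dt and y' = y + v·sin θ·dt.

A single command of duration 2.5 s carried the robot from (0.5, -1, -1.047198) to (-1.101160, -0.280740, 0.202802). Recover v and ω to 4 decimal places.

Δθ = 0.202802 − -1.047198 = 1.250000
ω = Δθ/dt = 1.250000/2.5 = 0.5000
R = Δx/(sin θ' − sin θ) = -1.5000
v = R·ω = -1.5000·0.5000 = -0.7500

v = -0.7500, ω = 0.5000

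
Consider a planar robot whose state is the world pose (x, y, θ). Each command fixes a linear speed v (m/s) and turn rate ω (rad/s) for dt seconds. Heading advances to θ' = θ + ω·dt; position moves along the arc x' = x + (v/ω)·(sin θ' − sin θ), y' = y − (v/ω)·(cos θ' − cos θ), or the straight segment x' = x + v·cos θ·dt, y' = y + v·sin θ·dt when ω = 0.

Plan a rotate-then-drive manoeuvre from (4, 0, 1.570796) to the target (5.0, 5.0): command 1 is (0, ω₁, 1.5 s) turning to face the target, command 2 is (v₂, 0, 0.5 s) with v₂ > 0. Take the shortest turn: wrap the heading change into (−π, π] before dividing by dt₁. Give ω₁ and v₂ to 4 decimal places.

ω₁ = -0.1316, v₂ = 10.1980

heading to target = atan2(5−0, 5−4) = 1.3734
Δθ = wrap(1.3734 − 1.5708) = -0.1974; ω₁ = Δθ/dt₁ = -0.1316
distance = √((5−4)² + (5−0)²) = 5.0990; v₂ = distance/dt₂ = 10.1980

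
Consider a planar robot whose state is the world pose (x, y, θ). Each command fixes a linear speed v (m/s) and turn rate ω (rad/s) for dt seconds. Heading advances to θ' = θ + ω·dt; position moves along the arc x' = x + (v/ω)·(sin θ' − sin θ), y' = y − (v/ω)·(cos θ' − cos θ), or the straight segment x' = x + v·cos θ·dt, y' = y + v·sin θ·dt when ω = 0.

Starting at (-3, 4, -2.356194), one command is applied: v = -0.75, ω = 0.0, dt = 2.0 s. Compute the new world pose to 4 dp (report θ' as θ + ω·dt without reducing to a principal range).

(-1.9393, 5.0607, -2.3562)

θ' = -2.3562 + 0.0·2.0 = -2.3562
ω = 0 → straight: x' = -3 + -0.75·cos(-2.3562)·2.0 = -1.9393
y' = 4 + -0.75·sin(-2.3562)·2.0 = 5.0607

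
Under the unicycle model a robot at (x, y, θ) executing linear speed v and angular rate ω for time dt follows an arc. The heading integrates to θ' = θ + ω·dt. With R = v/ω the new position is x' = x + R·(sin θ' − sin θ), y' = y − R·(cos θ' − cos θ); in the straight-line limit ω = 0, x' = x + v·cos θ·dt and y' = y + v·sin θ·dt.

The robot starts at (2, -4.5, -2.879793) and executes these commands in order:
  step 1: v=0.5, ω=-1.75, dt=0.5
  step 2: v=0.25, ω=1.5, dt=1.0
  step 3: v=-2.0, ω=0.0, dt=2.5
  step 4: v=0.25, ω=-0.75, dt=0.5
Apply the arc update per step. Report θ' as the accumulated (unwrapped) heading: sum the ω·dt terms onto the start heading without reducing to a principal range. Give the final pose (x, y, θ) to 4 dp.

step 1: θ'=-3.7548 (R=-0.2857) → pose (1.7616, -4.4577, -3.7548)
step 2: θ'=-2.2548 (R=0.1667) → pose (1.5365, -4.4887, -2.2548)
step 3: θ'=-2.2548 (straight) → pose (4.6960, -0.6134, -2.2548)
step 4: θ'=-2.6298 (R=-0.3333) → pose (4.6009, -0.6934, -2.6298)

(4.6009, -0.6934, -2.6298)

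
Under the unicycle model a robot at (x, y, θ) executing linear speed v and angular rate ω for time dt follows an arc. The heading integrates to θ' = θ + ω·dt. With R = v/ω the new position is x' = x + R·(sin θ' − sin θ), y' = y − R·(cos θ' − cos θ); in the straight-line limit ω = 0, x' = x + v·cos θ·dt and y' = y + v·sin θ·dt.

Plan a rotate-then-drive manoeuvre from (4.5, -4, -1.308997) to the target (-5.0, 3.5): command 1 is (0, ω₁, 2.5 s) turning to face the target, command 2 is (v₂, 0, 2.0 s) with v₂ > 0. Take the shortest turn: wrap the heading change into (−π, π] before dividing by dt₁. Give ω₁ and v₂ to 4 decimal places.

ω₁ = -1.0004, v₂ = 6.0519

heading to target = atan2(3.5−-4, -5−4.5) = 2.4733
Δθ = wrap(2.4733 − -1.3090) = -2.5009; ω₁ = Δθ/dt₁ = -1.0004
distance = √((-5−4.5)² + (3.5−-4)²) = 12.1037; v₂ = distance/dt₂ = 6.0519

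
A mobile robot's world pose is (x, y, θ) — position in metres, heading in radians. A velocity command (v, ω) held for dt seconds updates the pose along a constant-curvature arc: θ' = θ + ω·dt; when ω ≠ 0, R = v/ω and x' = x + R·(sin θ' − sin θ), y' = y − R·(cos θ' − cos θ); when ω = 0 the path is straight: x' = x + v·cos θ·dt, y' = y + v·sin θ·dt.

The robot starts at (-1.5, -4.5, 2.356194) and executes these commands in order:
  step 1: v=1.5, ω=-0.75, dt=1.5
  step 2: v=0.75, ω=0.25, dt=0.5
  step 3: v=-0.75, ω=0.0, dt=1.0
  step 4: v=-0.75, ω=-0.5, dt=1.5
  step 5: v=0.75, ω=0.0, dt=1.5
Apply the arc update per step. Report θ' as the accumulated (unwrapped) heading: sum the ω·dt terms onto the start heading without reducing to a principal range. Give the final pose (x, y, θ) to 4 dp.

step 1: θ'=1.2312 (R=-2.0000) → pose (-1.9716, -2.4196, 1.2312)
step 2: θ'=1.3562 (R=3.0000) → pose (-1.8690, -2.0591, 1.3562)
step 3: θ'=1.3562 (straight) → pose (-2.0288, -2.7919, 1.3562)
step 4: θ'=0.6062 (R=1.5000) → pose (-2.6397, -3.7052, 0.6062)
step 5: θ'=0.6062 (straight) → pose (-1.7152, -3.0642, 0.6062)

(-1.7152, -3.0642, 0.6062)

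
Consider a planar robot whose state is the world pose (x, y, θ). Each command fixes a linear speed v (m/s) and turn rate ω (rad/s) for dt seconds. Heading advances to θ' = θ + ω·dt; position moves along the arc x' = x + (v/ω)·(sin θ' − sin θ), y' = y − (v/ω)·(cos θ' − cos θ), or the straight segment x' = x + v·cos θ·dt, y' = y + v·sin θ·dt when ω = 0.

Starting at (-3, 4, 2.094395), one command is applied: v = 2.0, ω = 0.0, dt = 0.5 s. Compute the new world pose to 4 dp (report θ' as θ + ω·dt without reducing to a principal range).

θ' = 2.0944 + 0.0·0.5 = 2.0944
ω = 0 → straight: x' = -3 + 2.0·cos(2.0944)·0.5 = -3.5000
y' = 4 + 2.0·sin(2.0944)·0.5 = 4.8660

(-3.5000, 4.8660, 2.0944)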